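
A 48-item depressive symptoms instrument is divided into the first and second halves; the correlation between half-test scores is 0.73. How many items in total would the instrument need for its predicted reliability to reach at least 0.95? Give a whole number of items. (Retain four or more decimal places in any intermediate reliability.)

r_full = 2(0.73)/(1 + 0.73) = 0.8439
n = r_tgt(1 − r_full) / [r_full(1 − r_tgt)] = 0.95 × 0.1561 / (0.8439 × 0.05) ≈ 3.5145
Required items = 3.5145 × 48 = 168.70, so 169 items.

169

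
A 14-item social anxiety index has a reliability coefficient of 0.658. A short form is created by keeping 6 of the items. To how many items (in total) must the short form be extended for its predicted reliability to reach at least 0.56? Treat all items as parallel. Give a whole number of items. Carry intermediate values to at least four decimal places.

10

First, r for the 6-item form: n = 6/14 = 0.4286, so r_6 = 0.4286·0.658/(1 + (0.4286 − 1)·0.658) = 0.4519
Length factor from the short form to reach 0.56: n' = 0.56(1 − 0.4519) / [0.4519(1 − 0.56)] ≈ 1.5437
Items = 1.5437 × 6 ≈ 9.26 → 10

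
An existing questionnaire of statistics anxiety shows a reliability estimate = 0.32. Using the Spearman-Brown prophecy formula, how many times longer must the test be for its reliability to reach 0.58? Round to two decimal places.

n = [0.58 × 0.68] / [0.32 × 0.42]
n = 0.3944 / 0.1344 ≈ 2.9345

2.93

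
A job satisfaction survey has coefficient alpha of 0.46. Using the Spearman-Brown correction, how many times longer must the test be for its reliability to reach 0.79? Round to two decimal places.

n = [0.79 × 0.54] / [0.46 × 0.21]
n = 0.4266 / 0.0966 ≈ 4.4161

4.42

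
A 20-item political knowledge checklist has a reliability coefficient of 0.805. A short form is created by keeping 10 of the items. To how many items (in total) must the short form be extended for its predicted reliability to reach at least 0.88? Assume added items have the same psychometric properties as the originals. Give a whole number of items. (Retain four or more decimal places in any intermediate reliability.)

First, r for the 10-item form: n = 10/20 = 0.5000, so r_10 = 0.5000·0.805/(1 + (0.5000 − 1)·0.805) = 0.6736
Length factor from the short form to reach 0.88: n' = 0.88(1 − 0.6736) / [0.6736(1 − 0.88)] ≈ 3.5534
Total items = 3.5534 × 10 = 35.53, rounded up to 36.

36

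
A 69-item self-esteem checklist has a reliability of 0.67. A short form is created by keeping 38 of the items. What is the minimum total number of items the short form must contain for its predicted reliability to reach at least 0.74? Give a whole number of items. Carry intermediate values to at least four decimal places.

97

First, r for the 38-item form: n = 38/69 = 0.5507, so r_38 = 0.5507·0.67/(1 + (0.5507 − 1)·0.67) = 0.5279
Length factor from the short form to reach 0.74: n' = 0.74(1 − 0.5279) / [0.5279(1 − 0.74)] ≈ 2.5453
Items = 2.5453 × 38 ≈ 96.72 → 97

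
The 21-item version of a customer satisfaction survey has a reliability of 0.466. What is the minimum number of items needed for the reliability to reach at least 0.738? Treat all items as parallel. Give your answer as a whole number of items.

Invert Spearman-Brown to solve for n:
n = r_target (1 − r_old) / [ r_old (1 − r_target) ]
n = 0.738(1 − 0.466) / [0.466(1 − 0.738)]
n = 0.394092 / 0.122092 ≈ 3.2278
So the test needs 3.2278 × 21 ≈ 67.78 items; rounding up, 68.

68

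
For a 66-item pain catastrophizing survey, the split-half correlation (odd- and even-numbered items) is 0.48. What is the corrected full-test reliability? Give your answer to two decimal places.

Apply the Spearman-Brown correction with n = 2:
r_full = 2(0.48) / (1 + 0.48)
       = 0.9600 / 1.4800 = 0.6486

0.65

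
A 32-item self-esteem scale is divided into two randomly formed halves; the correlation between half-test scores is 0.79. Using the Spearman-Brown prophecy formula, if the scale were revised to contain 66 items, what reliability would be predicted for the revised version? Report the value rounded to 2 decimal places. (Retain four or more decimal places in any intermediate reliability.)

0.94

Full-test reliability from the split-half r: r_full = 2(0.79)/(1 + 0.79) = 0.8827
Length factor from 32 to 66 items: n = 66/32 = 2.0625
r_new = n·r_full / (1 + (n − 1)·r_full) = 1.8206 / 1.9379 ≈ 0.9395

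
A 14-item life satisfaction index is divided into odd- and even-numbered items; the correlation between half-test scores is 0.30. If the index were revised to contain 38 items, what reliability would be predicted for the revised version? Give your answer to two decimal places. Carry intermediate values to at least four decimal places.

Spearman-Brown correction (n = 2): r_full = 2·0.30/(1 + 0.30) = 0.4615
Then adjust to 38 items: n = 38/14 = 2.7143
r_new = n·r_full / (1 + (n − 1)·r_full) = 1.2526 / 1.7911 ≈ 0.6993

0.70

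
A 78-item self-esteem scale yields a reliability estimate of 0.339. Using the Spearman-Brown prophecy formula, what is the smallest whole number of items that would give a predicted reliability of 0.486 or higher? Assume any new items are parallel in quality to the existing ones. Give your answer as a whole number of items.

n = [0.486 × 0.661] / [0.339 × 0.514]
  = 0.321246 / 0.174246 = 1.8436
Items needed = n × 78 = 1.8436 × 78 ≈ 143.80 → round up to 144

144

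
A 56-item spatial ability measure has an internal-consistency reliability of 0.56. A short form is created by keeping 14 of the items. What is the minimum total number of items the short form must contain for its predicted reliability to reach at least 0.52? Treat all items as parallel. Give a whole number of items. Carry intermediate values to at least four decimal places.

Short-form reliability: n = 14/56 = 0.2500; r_14 = n·r/(1+(n−1)r) ≈ 0.2414
Length factor from the short form to reach 0.52: n' = 0.52(1 − 0.2414) / [0.2414(1 − 0.52)] ≈ 3.4044
Items = 3.4044 × 14 ≈ 47.66 → 48

48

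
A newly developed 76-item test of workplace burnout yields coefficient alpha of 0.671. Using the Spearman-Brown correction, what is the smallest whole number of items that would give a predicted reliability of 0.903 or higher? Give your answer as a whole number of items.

n = 0.903 × (1 − 0.671) / [ 0.671 × (1 − 0.903) ]
n = 0.297087 / 0.065087 ≈ 4.5645
So the test needs 4.5645 × 76 ≈ 346.90 items; rounding up, 347.

347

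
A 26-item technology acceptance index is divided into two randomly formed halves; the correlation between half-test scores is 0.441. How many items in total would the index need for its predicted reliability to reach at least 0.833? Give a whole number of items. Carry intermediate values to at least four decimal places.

83

Corrected full-test reliability: r_full = 2 × 0.441 / (1 + 0.441) ≈ 0.6121
n = r_tgt(1 − r_full) / [r_full(1 − r_tgt)] = 0.833 × 0.3879 / (0.6121 × 0.167) ≈ 3.1610
Required items = 3.1610 × 26 = 82.19, so 83 items.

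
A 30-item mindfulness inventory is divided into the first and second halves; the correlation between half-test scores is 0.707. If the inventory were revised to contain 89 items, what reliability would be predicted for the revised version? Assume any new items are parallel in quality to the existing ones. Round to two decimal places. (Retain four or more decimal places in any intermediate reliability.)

0.93

Full-test reliability from the split-half r: r_full = 2(0.707)/(1 + 0.707) = 0.8284
Length factor from 30 to 89 items: n = 89/30 = 2.9667
r_new = n·r_full / (1 + (n − 1)·r_full) = 2.4576 / 2.6292 ≈ 0.9347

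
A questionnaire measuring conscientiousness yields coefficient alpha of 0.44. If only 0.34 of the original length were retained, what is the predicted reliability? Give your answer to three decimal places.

0.211

Spearman-Brown: r_new = n·r / (1 + (n − 1)·r)
r_new = 0.34·0.44 / [1 + (0.34 − 1)·0.44]
     = 0.1496 / 0.7096 = 0.2108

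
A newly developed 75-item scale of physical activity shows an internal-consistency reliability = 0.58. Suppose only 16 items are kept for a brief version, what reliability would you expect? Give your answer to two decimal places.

n = 16/75 = 0.2133
r_new = 0.2133·0.58 / [1 + (0.2133 − 1)·0.58]
     = 0.1237 / 0.5437 = 0.2275

0.23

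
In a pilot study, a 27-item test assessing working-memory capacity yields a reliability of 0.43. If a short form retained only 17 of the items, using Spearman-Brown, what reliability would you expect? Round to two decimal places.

0.32

n = 17/27 = 0.6296
Spearman-Brown: r_new = n·r / (1 + (n − 1)·r)
r_new = (0.6296 × 0.43) / (1 + (0.6296 − 1) × 0.43)
r_new = 0.2707 / 0.8407 ≈ 0.3220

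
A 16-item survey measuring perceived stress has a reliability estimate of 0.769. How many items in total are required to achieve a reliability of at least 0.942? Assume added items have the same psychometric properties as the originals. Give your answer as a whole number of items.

n = [0.942 × 0.231] / [0.769 × 0.058]
  = 0.217602 / 0.044602 = 4.8787
So the test needs 4.8787 × 16 ≈ 78.06 items; rounding up, 79.

79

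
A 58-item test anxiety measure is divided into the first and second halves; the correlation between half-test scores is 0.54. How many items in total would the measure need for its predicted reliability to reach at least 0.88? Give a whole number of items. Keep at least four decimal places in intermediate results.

182

r_full = 2(0.54)/(1 + 0.54) = 0.7013
Solve Spearman-Brown for n: n = 0.88(1 − 0.7013) / [0.7013(1 − 0.88)] = 3.1234
Required items = 3.1234 × 58 = 181.16, so 182 items.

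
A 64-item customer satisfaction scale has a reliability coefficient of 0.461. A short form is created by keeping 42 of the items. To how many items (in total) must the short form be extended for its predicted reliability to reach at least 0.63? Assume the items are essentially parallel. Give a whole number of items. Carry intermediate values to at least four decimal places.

First, r for the 42-item form: n = 42/64 = 0.6562, so r_42 = 0.6562·0.461/(1 + (0.6562 − 1)·0.461) = 0.3595
Then solve for n' with r_old = 0.3595, r_target = 0.63: n' = 0.63(1 − 0.3595)/[0.3595(1 − 0.63)] = 3.0336
Total items = 3.0336 × 42 = 127.41, rounded up to 128.

128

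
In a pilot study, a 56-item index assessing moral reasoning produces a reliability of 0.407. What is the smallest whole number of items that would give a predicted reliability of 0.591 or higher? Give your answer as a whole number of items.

n = 0.591(1 − 0.407) / [0.407(1 − 0.591)]
n = 0.350463 / 0.166463 ≈ 2.1054
2.1054 × 56 = 117.90 → 118 items

118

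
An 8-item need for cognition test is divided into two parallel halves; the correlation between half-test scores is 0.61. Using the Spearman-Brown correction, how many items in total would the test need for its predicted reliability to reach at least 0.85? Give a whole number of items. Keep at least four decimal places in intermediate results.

Corrected full-test reliability: r_full = 2 × 0.61 / (1 + 0.61) ≈ 0.7578
n = r_tgt(1 − r_full) / [r_full(1 − r_tgt)] = 0.85 × 0.2422 / (0.7578 × 0.15) ≈ 1.8111
Items = 1.8111 × 8 ≈ 14.49 → 15

15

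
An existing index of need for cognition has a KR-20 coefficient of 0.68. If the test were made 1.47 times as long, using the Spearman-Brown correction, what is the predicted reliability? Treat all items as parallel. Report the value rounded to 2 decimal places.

Apply the Spearman-Brown prophecy formula, r' = nr / [1 + (n − 1)r]:
r_new = 1.47·0.68 / [1 + (1.47 − 1)·0.68]
     = 0.9996 / 1.3196 = 0.7575

0.76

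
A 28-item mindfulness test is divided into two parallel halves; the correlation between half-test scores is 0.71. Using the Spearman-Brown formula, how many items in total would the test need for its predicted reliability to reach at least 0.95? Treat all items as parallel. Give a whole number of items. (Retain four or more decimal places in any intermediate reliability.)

109

r_full = 2(0.71)/(1 + 0.71) = 0.8304
n = r_tgt(1 − r_full) / [r_full(1 − r_tgt)] = 0.95 × 0.1696 / (0.8304 × 0.05) ≈ 3.8805
Required items = 3.8805 × 28 = 108.65, so 109 items.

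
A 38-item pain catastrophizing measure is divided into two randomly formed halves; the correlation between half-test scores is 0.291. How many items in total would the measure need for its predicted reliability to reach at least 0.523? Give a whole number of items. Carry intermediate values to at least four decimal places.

r_full = 2(0.291)/(1 + 0.291) = 0.4508
Solve Spearman-Brown for n: n = 0.523(1 − 0.4508) / [0.4508(1 − 0.523)] = 1.3358
Items = 1.3358 × 38 ≈ 50.76 → 51

51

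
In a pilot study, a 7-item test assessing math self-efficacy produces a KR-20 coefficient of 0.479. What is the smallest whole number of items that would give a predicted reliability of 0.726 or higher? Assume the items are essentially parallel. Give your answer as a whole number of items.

n = 0.726 × (1 − 0.479) / [ 0.479 × (1 − 0.726) ]
  = 0.378246 / 0.131246 = 2.8820
2.8820 × 7 = 20.17 → 21 items

21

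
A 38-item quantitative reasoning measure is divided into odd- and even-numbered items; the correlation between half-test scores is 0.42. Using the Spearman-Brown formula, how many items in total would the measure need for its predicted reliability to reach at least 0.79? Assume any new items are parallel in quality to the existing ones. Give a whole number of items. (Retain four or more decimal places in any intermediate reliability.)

Corrected full-test reliability: r_full = 2 × 0.42 / (1 + 0.42) ≈ 0.5915
Solve Spearman-Brown for n: n = 0.79(1 − 0.5915) / [0.5915(1 − 0.79)] = 2.5980
Required items = 2.5980 × 38 = 98.72, so 99 items.

99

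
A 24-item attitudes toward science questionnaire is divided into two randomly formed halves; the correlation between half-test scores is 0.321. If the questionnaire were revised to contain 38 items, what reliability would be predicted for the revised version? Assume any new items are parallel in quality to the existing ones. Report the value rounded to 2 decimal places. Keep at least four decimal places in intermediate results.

0.60

Full-test reliability from the split-half r: r_full = 2(0.321)/(1 + 0.321) = 0.4860
Length factor from 24 to 38 items: n = 38/24 = 1.5833
r_new = n·r_full / (1 + (n − 1)·r_full) = 0.7695 / 1.2835 ≈ 0.5995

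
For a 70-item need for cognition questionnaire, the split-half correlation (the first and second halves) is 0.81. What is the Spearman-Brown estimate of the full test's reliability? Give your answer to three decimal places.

0.895

Apply the Spearman-Brown correction with n = 2:
r_full = 2r_hh / (1 + r_hh) = 2 × 0.81 / (1 + 0.81)
       = 1.6200 / 1.8100 = 0.8950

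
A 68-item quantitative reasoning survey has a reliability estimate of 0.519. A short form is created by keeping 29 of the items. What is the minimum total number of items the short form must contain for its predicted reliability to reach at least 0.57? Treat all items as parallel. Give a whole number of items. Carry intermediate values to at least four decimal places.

84

First, r for the 29-item form: n = 29/68 = 0.4265, so r_29 = 0.4265·0.519/(1 + (0.4265 − 1)·0.519) = 0.3152
Length factor from the short form to reach 0.57: n' = 0.57(1 − 0.3152) / [0.3152(1 − 0.57)] ≈ 2.8799
Total items = 2.8799 × 29 = 83.52, rounded up to 84.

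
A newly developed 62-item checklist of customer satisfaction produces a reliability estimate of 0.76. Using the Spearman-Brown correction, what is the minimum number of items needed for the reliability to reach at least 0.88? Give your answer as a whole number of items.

144

Rearranging the Spearman-Brown formula for n,
n = r_target (1 − r_old) / [ r_old (1 − r_target) ]
n = 0.88(1 − 0.76) / [0.76(1 − 0.88)]
n = 0.2112 / 0.0912 ≈ 2.3158
2.3158 × 62 = 143.58 → 144 items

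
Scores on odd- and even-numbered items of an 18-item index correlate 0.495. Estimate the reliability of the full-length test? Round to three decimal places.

r_full = 2r_hh / (1 + r_hh) = 2 × 0.495 / (1 + 0.495)
       = 0.9900 / 1.4950 = 0.6622

0.662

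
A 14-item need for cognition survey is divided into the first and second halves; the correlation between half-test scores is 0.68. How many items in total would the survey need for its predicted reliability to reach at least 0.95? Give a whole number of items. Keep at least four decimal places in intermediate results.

63

r_full = 2(0.68)/(1 + 0.68) = 0.8095
Solve Spearman-Brown for n: n = 0.95(1 − 0.8095) / [0.8095(1 − 0.95)] = 4.4713
Items = 4.4713 × 14 ≈ 62.60 → 63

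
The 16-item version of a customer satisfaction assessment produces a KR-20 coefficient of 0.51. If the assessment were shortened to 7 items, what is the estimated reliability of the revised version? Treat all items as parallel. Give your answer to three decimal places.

0.313

The new length is 7/16 = 0.4375 times the old.
r_new = 0.4375·0.51 / [1 + (0.4375 − 1)·0.51]
r_new = 0.2231 / 0.7131 ≈ 0.3129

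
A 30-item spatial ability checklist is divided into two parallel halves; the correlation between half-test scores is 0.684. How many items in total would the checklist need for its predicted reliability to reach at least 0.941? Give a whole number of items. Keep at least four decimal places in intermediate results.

111

Corrected full-test reliability: r_full = 2 × 0.684 / (1 + 0.684) ≈ 0.8124
Solve Spearman-Brown for n: n = 0.941(1 − 0.8124) / [0.8124(1 − 0.941)] = 3.6830
Items = 3.6830 × 30 ≈ 110.49 → 111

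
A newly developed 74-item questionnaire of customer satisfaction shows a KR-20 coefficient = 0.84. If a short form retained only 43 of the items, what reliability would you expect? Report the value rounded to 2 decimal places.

Length ratio n = 43/74 = 0.5811
By Spearman-Brown, r_new = n r / (1 + (n − 1) r).
r_new = 0.5811·0.84 / [1 + (0.5811 − 1)·0.84]
r_new = 0.4881 / 0.6481 ≈ 0.7531

0.75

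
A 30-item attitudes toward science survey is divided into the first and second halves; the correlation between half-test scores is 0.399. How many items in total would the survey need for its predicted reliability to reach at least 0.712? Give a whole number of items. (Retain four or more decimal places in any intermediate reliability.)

56

r_full = 2(0.399)/(1 + 0.399) = 0.5704
Solve Spearman-Brown for n: n = 0.712(1 − 0.5704) / [0.5704(1 − 0.712)] = 1.8620
Required items = 1.8620 × 30 = 55.86, so 56 items.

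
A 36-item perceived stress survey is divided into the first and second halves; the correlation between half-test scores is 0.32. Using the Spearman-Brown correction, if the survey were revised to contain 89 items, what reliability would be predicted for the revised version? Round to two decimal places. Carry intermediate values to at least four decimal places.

Full-test reliability from the split-half r: r_full = 2(0.32)/(1 + 0.32) = 0.4848
Then adjust to 89 items: n = 89/36 = 2.4722
r_new = n·r_full / (1 + (n − 1)·r_full) = 1.1985 / 1.7137 ≈ 0.6994

0.70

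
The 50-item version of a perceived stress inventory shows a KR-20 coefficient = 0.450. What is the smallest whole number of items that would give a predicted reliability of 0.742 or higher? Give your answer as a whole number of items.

176

Rearranging the Spearman-Brown formula for n,
n = r*(1 − r) / [ r (1 − r*) ]
n = 0.742 × (1 − 0.450) / [ 0.450 × (1 − 0.742) ]
  = 0.408100 / 0.116100 = 3.5151
So the test needs 3.5151 × 50 ≈ 175.75 items; rounding up, 176.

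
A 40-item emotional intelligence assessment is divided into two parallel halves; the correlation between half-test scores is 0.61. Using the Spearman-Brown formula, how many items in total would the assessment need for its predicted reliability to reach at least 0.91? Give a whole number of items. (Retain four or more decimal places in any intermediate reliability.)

r_full = 2(0.61)/(1 + 0.61) = 0.7578
n = r_tgt(1 − r_full) / [r_full(1 − r_tgt)] = 0.91 × 0.2422 / (0.7578 × 0.09) ≈ 3.2316
Required items = 3.2316 × 40 = 129.26, so 130 items.

130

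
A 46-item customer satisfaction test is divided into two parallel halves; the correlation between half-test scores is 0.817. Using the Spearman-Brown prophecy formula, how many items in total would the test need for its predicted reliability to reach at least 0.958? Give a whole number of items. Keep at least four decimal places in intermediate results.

118

Corrected full-test reliability: r_full = 2 × 0.817 / (1 + 0.817) ≈ 0.8993
Solve Spearman-Brown for n: n = 0.958(1 − 0.8993) / [0.8993(1 − 0.958)] = 2.5541
Required items = 2.5541 × 46 = 117.49, so 118 items.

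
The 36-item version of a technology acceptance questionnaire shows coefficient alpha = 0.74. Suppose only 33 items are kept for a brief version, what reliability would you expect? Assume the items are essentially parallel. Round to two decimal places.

0.72

n = 33/36 = 0.9167
r_new = 0.9167·0.74 / [1 + (0.9167 − 1)·0.74]
     = 0.6784 / 0.9384 = 0.7229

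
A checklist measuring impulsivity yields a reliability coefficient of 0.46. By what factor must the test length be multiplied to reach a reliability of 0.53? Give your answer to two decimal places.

1.32

n = [0.53 × 0.54] / [0.46 × 0.47]
n = 0.2862 / 0.2162 ≈ 1.3238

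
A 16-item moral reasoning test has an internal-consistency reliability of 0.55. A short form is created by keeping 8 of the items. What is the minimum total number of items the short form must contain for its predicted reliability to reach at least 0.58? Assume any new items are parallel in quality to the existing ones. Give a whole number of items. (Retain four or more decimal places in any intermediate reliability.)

Short-form reliability: n = 8/16 = 0.5000; r_8 = n·r/(1+(n−1)r) ≈ 0.3793
Then solve for n' with r_old = 0.3793, r_target = 0.58: n' = 0.58(1 − 0.3793)/[0.3793(1 − 0.58)] = 2.2598
Items = 2.2598 × 8 ≈ 18.08 → 19

19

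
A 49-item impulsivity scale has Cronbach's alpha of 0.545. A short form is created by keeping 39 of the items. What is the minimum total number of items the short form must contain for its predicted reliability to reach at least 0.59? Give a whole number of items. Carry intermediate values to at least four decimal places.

59

First, r for the 39-item form: n = 39/49 = 0.7959, so r_39 = 0.7959·0.545/(1 + (0.7959 − 1)·0.545) = 0.4881
Length factor from the short form to reach 0.59: n' = 0.59(1 − 0.4881) / [0.4881(1 − 0.59)] ≈ 1.5092
Total items = 1.5092 × 39 = 58.86, rounded up to 59.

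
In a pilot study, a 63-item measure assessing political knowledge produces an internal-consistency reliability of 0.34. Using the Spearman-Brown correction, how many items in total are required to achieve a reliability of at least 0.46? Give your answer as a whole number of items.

n = [0.46 × 0.66] / [0.34 × 0.54]
  = 0.3036 / 0.1836 = 1.6536
So the test needs 1.6536 × 63 ≈ 104.18 items; rounding up, 105.

105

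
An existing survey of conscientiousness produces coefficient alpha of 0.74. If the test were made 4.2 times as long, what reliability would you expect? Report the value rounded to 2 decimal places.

0.92

By Spearman-Brown, r_new = n r / (1 + (n − 1) r).
r_new = (4.2 × 0.74) / (1 + (4.2 − 1) × 0.74)
     = 3.1080 / 3.3680 = 0.9228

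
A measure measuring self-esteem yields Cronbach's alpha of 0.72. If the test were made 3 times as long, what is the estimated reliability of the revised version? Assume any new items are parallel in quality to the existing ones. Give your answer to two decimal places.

r_new = (3 × 0.72) / (1 + (3 − 1) × 0.72)
     = 2.1600 / 2.4400 = 0.8852

0.89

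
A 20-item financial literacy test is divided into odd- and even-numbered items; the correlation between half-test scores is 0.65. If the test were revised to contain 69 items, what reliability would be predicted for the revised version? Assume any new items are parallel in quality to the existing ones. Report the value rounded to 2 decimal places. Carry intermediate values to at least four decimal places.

0.93

Spearman-Brown correction (n = 2): r_full = 2·0.65/(1 + 0.65) = 0.7879
Length factor from 20 to 69 items: n = 69/20 = 3.4500
r_new = n·r_full / (1 + (n − 1)·r_full) = 2.7183 / 2.9304 ≈ 0.9276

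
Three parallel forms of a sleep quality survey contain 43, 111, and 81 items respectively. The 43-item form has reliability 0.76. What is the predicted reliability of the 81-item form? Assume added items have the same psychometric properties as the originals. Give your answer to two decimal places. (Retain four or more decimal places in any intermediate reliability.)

0.86

The 111-item form is not needed; work directly from the 43-item form with n = 81/43 = 1.8837.
r_{81} = n·r / (1 + (n − 1)·r) = 1.4316 / 1.6716 ≈ 0.8564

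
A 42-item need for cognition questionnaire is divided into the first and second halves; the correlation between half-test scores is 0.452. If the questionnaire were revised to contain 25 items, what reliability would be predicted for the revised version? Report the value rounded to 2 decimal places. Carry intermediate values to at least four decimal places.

0.50

Full-test reliability from the split-half r: r_full = 2(0.452)/(1 + 0.452) = 0.6226
Length factor from 42 to 25 items: n = 25/42 = 0.5952
r_new = n·r_full / (1 + (n − 1)·r_full) = 0.3706 / 0.7480 ≈ 0.4955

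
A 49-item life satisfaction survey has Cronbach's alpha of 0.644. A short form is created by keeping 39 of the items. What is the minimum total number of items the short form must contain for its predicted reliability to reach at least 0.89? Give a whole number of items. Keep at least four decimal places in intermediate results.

220

Short-form reliability: n = 39/49 = 0.7959; r_39 = n·r/(1+(n−1)r) ≈ 0.5901
Length factor from the short form to reach 0.89: n' = 0.89(1 − 0.5901) / [0.5901(1 − 0.89)] ≈ 5.6202
Items = 5.6202 × 39 ≈ 219.19 → 220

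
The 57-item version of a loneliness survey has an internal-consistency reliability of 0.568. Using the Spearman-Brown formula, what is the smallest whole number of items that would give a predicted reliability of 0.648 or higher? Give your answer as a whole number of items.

80

Invert Spearman-Brown to solve for n:
n = r_target (1 − r_old) / [ r_old (1 − r_target) ]
n = 0.648 × (1 − 0.568) / [ 0.568 × (1 − 0.648) ]
n = 0.279936 / 0.199936 ≈ 1.4001
Items needed = n × 57 = 1.4001 × 57 ≈ 79.81 → round up to 80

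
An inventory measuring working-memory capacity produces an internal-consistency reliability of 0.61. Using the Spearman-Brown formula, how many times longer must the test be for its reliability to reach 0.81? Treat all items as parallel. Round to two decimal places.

2.73

n = 0.81 × (1 − 0.61) / [ 0.61 × (1 − 0.81) ]
  = 0.3159 / 0.1159 = 2.7256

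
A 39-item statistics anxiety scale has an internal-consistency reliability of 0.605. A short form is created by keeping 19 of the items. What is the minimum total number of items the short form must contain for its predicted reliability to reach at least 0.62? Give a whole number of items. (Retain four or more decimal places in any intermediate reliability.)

Short-form reliability: n = 19/39 = 0.4872; r_19 = n·r/(1+(n−1)r) ≈ 0.4273
Then solve for n' with r_old = 0.4273, r_target = 0.62: n' = 0.62(1 − 0.4273)/[0.4273(1 − 0.62)] = 2.1868
Total items = 2.1868 × 19 = 41.55, rounded up to 42.

42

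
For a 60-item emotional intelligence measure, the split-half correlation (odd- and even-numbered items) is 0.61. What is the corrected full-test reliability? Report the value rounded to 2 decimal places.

0.76

r_full = 2(0.61) / (1 + 0.61)
       = 1.2200 / 1.6100 = 0.7578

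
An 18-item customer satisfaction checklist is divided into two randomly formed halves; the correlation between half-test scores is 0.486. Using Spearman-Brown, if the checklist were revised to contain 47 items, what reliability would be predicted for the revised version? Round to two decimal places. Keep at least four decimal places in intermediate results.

0.83

First correct the split-half correlation to full-test reliability: r_full = 2 × 0.486 / (1 + 0.486) ≈ 0.6541
Then adjust to 47 items: n = 47/18 = 2.6111
r_new = n·r_full / (1 + (n − 1)·r_full) = 1.7079 / 2.0538 ≈ 0.8316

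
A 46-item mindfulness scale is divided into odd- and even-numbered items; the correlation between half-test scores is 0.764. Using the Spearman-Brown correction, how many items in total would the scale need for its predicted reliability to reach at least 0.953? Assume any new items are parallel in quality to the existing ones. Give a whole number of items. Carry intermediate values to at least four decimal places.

r_full = 2(0.764)/(1 + 0.764) = 0.8662
Solve Spearman-Brown for n: n = 0.953(1 − 0.8662) / [0.8662(1 − 0.953)] = 3.1321
Required items = 3.1321 × 46 = 144.08, so 145 items.

145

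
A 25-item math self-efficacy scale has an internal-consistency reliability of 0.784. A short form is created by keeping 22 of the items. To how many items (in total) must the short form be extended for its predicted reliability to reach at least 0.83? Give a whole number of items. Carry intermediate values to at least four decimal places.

34

Short-form reliability: n = 22/25 = 0.8800; r_22 = n·r/(1+(n−1)r) ≈ 0.7616
Then solve for n' with r_old = 0.7616, r_target = 0.83: n' = 0.83(1 − 0.7616)/[0.7616(1 − 0.83)] = 1.5283
Total items = 1.5283 × 22 = 33.62, rounded up to 34.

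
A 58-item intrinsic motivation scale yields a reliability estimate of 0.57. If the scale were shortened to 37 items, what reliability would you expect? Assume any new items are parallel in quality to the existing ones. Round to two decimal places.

0.46

Length ratio n = 37/58 = 0.6379
r_new = (0.6379 × 0.57) / (1 + (0.6379 − 1) × 0.57)
     = 0.3636 / 0.7936 = 0.4582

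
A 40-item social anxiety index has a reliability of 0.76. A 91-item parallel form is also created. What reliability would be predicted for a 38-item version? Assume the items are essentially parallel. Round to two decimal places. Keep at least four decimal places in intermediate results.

0.75

Only the ratio of lengths matters: n = 38/40 = 0.9500
r_{38} = n·r / (1 + (n − 1)·r) = 0.7220 / 0.9620 ≈ 0.7505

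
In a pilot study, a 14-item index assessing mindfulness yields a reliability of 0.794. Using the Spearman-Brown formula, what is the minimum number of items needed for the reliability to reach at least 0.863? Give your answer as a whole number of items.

23

Spearman-Brown solved for the length factor n:
n = r_target (1 − r_old) / [ r_old (1 − r_target) ]
n = 0.863 × (1 − 0.794) / [ 0.794 × (1 − 0.863) ]
  = 0.177778 / 0.108778 = 1.6343
Items needed = n × 14 = 1.6343 × 14 ≈ 22.88 → round up to 23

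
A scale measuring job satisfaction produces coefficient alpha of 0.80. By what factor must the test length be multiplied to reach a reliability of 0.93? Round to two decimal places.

Rearranging the Spearman-Brown formula for n,
n = r_target (1 − r_old) / [ r_old (1 − r_target) ]
n = 0.93(1 − 0.80) / [0.80(1 − 0.93)]
n = 0.1860 / 0.0560 ≈ 3.3214

3.32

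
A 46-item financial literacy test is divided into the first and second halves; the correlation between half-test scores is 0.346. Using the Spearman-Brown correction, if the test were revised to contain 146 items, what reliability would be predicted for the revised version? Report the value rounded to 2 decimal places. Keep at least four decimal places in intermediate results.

Spearman-Brown correction (n = 2): r_full = 2·0.346/(1 + 0.346) = 0.5141
Length factor from 46 to 146 items: n = 146/46 = 3.1739
r_new = n·r_full / (1 + (n − 1)·r_full) = 1.6317 / 2.1176 ≈ 0.7705

0.77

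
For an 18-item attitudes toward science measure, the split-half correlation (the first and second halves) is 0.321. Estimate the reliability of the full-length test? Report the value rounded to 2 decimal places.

The full test is twice the length of either half (n = 2).
r_full = 2r_hh / (1 + r_hh) = 2 × 0.321 / (1 + 0.321)
       = 0.6420 / 1.3210 = 0.4860

0.49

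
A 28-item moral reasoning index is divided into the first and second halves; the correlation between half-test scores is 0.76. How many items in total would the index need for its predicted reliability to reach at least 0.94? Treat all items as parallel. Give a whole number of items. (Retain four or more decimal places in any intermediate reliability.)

r_full = 2(0.76)/(1 + 0.76) = 0.8636
Solve Spearman-Brown for n: n = 0.94(1 − 0.8636) / [0.8636(1 − 0.94)] = 2.4744
Items = 2.4744 × 28 ≈ 69.28 → 70

70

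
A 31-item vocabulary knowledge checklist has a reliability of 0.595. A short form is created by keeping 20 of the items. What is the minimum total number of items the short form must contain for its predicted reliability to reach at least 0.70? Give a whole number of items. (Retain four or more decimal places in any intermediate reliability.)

50

Short-form reliability: n = 20/31 = 0.6452; r_20 = n·r/(1+(n−1)r) ≈ 0.4866
Length factor from the short form to reach 0.70: n' = 0.70(1 − 0.4866) / [0.4866(1 − 0.70)] ≈ 2.4618
Total items = 2.4618 × 20 = 49.24, rounded up to 50.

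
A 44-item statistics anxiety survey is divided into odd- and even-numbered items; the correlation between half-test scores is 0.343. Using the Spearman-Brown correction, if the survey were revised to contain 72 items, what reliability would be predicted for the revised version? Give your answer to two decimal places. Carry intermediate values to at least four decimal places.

Spearman-Brown correction (n = 2): r_full = 2·0.343/(1 + 0.343) = 0.5108
Then adjust to 72 items: n = 72/44 = 1.6364
r_new = n·r_full / (1 + (n − 1)·r_full) = 0.8359 / 1.3251 ≈ 0.6308

0.63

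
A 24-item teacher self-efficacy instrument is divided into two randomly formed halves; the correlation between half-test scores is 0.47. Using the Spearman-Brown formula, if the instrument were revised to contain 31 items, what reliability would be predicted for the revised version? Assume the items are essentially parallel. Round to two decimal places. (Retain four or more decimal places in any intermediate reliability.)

Spearman-Brown correction (n = 2): r_full = 2·0.47/(1 + 0.47) = 0.6395
Length factor from 24 to 31 items: n = 31/24 = 1.2917
r_new = n·r_full / (1 + (n − 1)·r_full) = 0.8260 / 1.1865 ≈ 0.6962

0.70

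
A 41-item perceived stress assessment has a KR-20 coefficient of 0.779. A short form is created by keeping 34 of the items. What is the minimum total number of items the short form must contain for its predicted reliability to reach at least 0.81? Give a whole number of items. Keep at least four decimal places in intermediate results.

50

First, r for the 34-item form: n = 34/41 = 0.8293, so r_34 = 0.8293·0.779/(1 + (0.8293 − 1)·0.779) = 0.7451
Then solve for n' with r_old = 0.7451, r_target = 0.81: n' = 0.81(1 − 0.7451)/[0.7451(1 − 0.81)] = 1.4584
Total items = 1.4584 × 34 = 49.59, rounded up to 50.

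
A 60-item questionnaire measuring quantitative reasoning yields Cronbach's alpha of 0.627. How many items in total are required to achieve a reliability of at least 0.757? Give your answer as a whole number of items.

Rearranging the Spearman-Brown formula for n,
n = r_target (1 − r_old) / [ r_old (1 − r_target) ]
n = 0.757(1 − 0.627) / [0.627(1 − 0.757)]
n = 0.282361 / 0.152361 ≈ 1.8532
Items needed = n × 60 = 1.8532 × 60 ≈ 111.19 → round up to 112

112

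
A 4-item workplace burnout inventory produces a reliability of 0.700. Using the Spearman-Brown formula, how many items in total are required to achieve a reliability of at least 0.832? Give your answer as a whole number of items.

Rearranging the Spearman-Brown formula for n,
n = r*(1 − r) / [ r (1 − r*) ]
n = [0.832 × 0.300] / [0.700 × 0.168]
n = 0.249600 / 0.117600 ≈ 2.1224
Items needed = n × 4 = 2.1224 × 4 ≈ 8.49 → round up to 9

9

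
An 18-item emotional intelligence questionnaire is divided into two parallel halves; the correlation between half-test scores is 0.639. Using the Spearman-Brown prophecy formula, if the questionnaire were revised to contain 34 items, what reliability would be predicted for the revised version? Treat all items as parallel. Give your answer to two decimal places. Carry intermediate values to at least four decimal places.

Spearman-Brown correction (n = 2): r_full = 2·0.639/(1 + 0.639) = 0.7797
Length factor from 18 to 34 items: n = 34/18 = 1.8889
r_new = n·r_full / (1 + (n − 1)·r_full) = 1.4728 / 1.6931 ≈ 0.8699

0.87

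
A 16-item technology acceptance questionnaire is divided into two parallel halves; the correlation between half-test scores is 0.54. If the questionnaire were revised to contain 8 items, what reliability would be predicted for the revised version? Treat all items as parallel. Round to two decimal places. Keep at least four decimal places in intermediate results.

0.54

First correct the split-half correlation to full-test reliability: r_full = 2 × 0.54 / (1 + 0.54) ≈ 0.7013
Then adjust to 8 items: n = 8/16 = 0.5000
r_new = n·r_full / (1 + (n − 1)·r_full) = 0.3507 / 0.6493 ≈ 0.5401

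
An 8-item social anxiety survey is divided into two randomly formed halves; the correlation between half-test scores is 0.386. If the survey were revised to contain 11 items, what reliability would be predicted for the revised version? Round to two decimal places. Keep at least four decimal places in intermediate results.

First correct the split-half correlation to full-test reliability: r_full = 2 × 0.386 / (1 + 0.386) ≈ 0.5570
Length factor from 8 to 11 items: n = 11/8 = 1.3750
r_new = n·r_full / (1 + (n − 1)·r_full) = 0.7659 / 1.2089 ≈ 0.6336

0.63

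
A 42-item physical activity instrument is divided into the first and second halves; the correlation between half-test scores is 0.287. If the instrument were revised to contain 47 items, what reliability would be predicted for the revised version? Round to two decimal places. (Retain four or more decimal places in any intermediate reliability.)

0.47

Spearman-Brown correction (n = 2): r_full = 2·0.287/(1 + 0.287) = 0.4460
Then adjust to 47 items: n = 47/42 = 1.1190
r_new = n·r_full / (1 + (n − 1)·r_full) = 0.4991 / 1.0531 ≈ 0.4739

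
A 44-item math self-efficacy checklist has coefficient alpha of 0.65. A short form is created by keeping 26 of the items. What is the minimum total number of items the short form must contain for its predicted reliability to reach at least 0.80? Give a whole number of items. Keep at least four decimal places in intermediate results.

Short-form reliability: n = 26/44 = 0.5909; r_26 = n·r/(1+(n−1)r) ≈ 0.5232
Then solve for n' with r_old = 0.5232, r_target = 0.80: n' = 0.80(1 − 0.5232)/[0.5232(1 − 0.80)] = 3.6453
Total items = 3.6453 × 26 = 94.78, rounded up to 95.

95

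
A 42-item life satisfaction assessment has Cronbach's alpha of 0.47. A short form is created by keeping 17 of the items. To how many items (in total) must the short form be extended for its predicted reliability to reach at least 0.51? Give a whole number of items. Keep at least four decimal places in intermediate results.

50

First, r for the 17-item form: n = 17/42 = 0.4048, so r_17 = 0.4048·0.47/(1 + (0.4048 − 1)·0.47) = 0.2642
Then solve for n' with r_old = 0.2642, r_target = 0.51: n' = 0.51(1 − 0.2642)/[0.2642(1 − 0.51)] = 2.8987
Items = 2.8987 × 17 ≈ 49.28 → 50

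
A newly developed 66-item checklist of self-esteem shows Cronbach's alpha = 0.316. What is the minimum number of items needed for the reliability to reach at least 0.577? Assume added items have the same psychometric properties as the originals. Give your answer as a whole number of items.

Spearman-Brown solved for the length factor n:
n = r_target (1 − r_old) / [ r_old (1 − r_target) ]
n = [0.577 × 0.684] / [0.316 × 0.423]
  = 0.394668 / 0.133668 = 2.9526
2.9526 × 66 = 194.87 → 195 items

195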